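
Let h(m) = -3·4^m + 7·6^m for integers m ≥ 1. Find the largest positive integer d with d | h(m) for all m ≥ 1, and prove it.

d = 6

Computing the first values: h(1) = 30 and h(2) = 204; gcd(30, 204) = 6, so d ≤ 6.
We prove 6 | -3·4^m + 7·6^m for all m ≥ 1 by induction on m.
Base case (m = 1): h(1) = 30 = 6·(5), so 6 | h(1).
Suppose the result is true for m = j, i.e. 6 | h(j). Then
h(j+1) − 6·h(j) = (-3·4^(j+1) + 7·6^(j+1)) − 6·(-3·4^j + 7·6^j) = (-3)·4^j·(4 − 6) = (6)·4^j. Since 6 | h(j) by the inductive hypothesis, 6 | 6·h(j); and 6 | 6 since 6 = 6·1. Therefore 6 | h(j+1).
Hence, by induction on m, the claim holds for every m ≥ 1.
Therefore the largest such d is 6.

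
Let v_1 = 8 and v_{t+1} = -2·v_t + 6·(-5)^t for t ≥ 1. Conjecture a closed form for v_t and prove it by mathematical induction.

v_t = (-2)^t - 2(-5)^t

Computing the first terms: v_1 = 8, v_2 = -46, v_3 = 242. This suggests v_t = (-2)^t - 2(-5)^t.
When t = 1: the formula gives 8 = 8 = v_1.
Suppose the result is true for t = i, so v_i = (-2)^i - 2(-5)^i.
Then v_{i+1} = -2·v_i + 6·(-5)^i = -2·((-2)^i - 2(-5)^i) + 6·(-5)^i = (-2)^(i + 1) - 2(-5)^(i + 1),
which is the claimed formula at t = i+1.
Hence, by induction on t, the claim holds for every t ≥ 1.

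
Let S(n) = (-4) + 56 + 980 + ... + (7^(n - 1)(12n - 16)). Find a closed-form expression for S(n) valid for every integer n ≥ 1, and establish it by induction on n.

We claim S(n) = 7^n(2n - 3) + 3 for all n ≥ 1.
For the base case n = 1: S(1) = -4, and the closed form gives -4. They agree.
Suppose the result is true for n = m, so S(m) = 7^m(2m - 3) + 3.
Then S(m+1) = S(m) + (7^m(12m - 4)) = (7^m(2m - 3) + 3) + (7^m(12m - 4)).
Simplifying, S(m+1) = 14·7^m·m - 7·7^m + 3 = 7^(m+1)(2(m+1) - 3) + 3,
which is the closed form with n = m+1.
This completes the induction.

S(n) = 7^n(2n - 3) + 3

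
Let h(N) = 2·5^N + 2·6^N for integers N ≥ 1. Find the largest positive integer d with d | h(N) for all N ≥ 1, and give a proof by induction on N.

Computing the first values: h(1) = 22 and h(2) = 122; gcd(22, 122) = 2, so d ≤ 2.
We prove 2 | 2·5^N + 2·6^N for all N ≥ 1 by induction on N.
When N = 1: h(1) = 22 = 2·(11), so 2 | h(1).
Inductive step: suppose the statement holds for some m ≥ 1, i.e. 2 | h(m). Then
h(m+1) − 6·h(m) = (2·5^(m+1) + 2·6^(m+1)) − 6·(2·5^m + 2·6^m) = (2)·5^m·(5 − 6) = (-2)·5^m. Since 2 | h(m) by the inductive hypothesis, 2 | 6·h(m); and 2 | -2 since -2 = 2·-1. Therefore 2 | h(m+1).
By induction, the statement is established for all N ≥ 1.
Therefore the largest such d is 2.

d = 2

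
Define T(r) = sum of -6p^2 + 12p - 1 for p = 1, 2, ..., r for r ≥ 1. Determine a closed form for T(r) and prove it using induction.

T(r) = -r(2r^2 - 3r - 4)

We claim T(r) = -r(2r^2 - 3r - 4) for all r ≥ 1.
When r = 1: T(1) = 5, and the closed form gives 5. They agree.
For the inductive step, assume it holds for an arbitrary p ≥ 1, so T(p) = p(-2p^2 + 3p + 4).
Then T(p+1) = T(p) + (-6p^2 + 5) = (p(-2p^2 + 3p + 4)) + (-6p^2 + 5).
Simplifying, T(p+1) = -(p + 1)(2p^2 + p - 5) = -(p+1)(2(p+1)^2 - 3(p+1) - 4),
which is the closed form with r = p+1.
This completes the induction.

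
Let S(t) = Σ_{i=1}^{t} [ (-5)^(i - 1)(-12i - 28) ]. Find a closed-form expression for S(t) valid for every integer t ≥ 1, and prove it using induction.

S(t) = (-5)^t(2t + 5) - 5

We claim S(t) = (-5)^t(2t + 5) - 5 for all t ≥ 1.
Base step (t = 1): S(1) = -40, and the closed form gives -40. They agree.
Suppose the result is true for t = i, so S(i) = (-5)^i(2i + 5) - 5.
Then S(i+1) = S(i) + ((-5)^i(-12i - 40)) = ((-5)^i(2i + 5) - 5) + ((-5)^i(-12i - 40)).
Simplifying, S(i+1) = -10(-5)^i·i - 35(-5)^i - 5 = (-5)^(i+1)(2(i+1) + 5) - 5,
which is the closed form with t = i+1.
Hence, by induction on t, the claim holds for every t ≥ 1.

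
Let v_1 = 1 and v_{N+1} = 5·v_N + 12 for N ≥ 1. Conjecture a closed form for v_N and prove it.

v_N = 4·5^(N - 1) - 3

Computing the first terms: v_1 = 1, v_2 = 17, v_3 = 97. This suggests v_N = 4·5^(N - 1) - 3.
When N = 1: the formula gives 1 = 1 = v_1.
Inductive step: suppose the statement holds for some r ≥ 1, so v_r = 4·5^(r - 1) - 3.
Then v_{r+1} = 5·v_r + 12 = 5·(4·5^(r - 1) - 3) + 12 = 4·5^r - 3 = 4·5^((r+1) - 1) - 3,
which is the claimed formula at N = r+1.
This completes the induction.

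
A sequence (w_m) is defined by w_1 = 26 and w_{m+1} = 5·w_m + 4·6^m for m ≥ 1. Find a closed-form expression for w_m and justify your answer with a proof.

w_m = 2·5^(m - 1) + 4·6^m

Computing the first terms: w_1 = 26, w_2 = 154, w_3 = 914. This suggests w_m = 2·5^(m - 1) + 4·6^m.
Base step (m = 1): the formula gives 26 = 26 = w_1.
Inductive step: suppose the statement holds for some i ≥ 1, so w_i = 2·5^(i - 1) + 4·6^i.
Then w_{i+1} = 5·w_i + 4·6^i = 5·(2·5^(i - 1) + 4·6^i) + 4·6^i = 2·5^i + 4·6^(i + 1) = 2·5^((i+1) - 1) + 4·6^(i+1),
which is the claimed formula at m = i+1.
This completes the induction.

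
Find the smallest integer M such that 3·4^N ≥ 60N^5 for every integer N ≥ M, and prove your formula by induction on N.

At N = 10: 3145728 < 6000000, so the inequality fails and M ≥ 11. We prove 3·4^N ≥ 60N^5 for all N ≥ 11.
Base case (N = 11): 3·4^N = 12582912 and 60N^5 = 9663060, so 12582912 ≥ 9663060.
For the inductive step, assume it holds for an arbitrary p ≥ 11, so 3·4^p ≥ 60p^5.
Then 3·4^(p + 1) = 4·(3·4^p) ≥ 4·(60p^5).
Also, for p ≥ 11 we have 4·(60p^5) ≥ 60(p+1)^5, since 4 ≥ (1 + 1/p)^5 for all p ≥ 11.
Combining, 3·4^(p + 1) ≥ 60(p+1)^5.
By induction, the statement is established for all N ≥ 11.
Hence the smallest such M is 11.

M = 11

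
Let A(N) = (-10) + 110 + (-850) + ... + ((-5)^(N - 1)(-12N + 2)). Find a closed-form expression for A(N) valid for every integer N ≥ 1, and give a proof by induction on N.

A(N) = 2(-5)^N·N

We claim A(N) = 2(-5)^N·N for all N ≥ 1.
When N = 1: A(1) = -10, and the closed form gives -10. They agree.
Inductive step: assume the claim holds for N = p, so A(p) = 2(-5)^p·p.
Then A(p+1) = A(p) + ((-5)^p(-12p - 10)) = (2(-5)^p·p) + ((-5)^p(-12p - 10)).
Simplifying, A(p+1) = (-5)^(p + 1)(2p + 2) = 2(-5)^(p+1)·(p+1),
which is the closed form with N = p+1.
By the principle of mathematical induction, the result holds for all N ≥ 1.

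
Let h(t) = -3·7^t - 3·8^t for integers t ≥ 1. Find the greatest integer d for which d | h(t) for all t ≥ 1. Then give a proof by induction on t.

Computing the first values: h(1) = -45 and h(2) = -339; gcd(-45, -339) = 3, so d ≤ 3.
We prove 3 | -3·7^t - 3·8^t for all t ≥ 1 by induction on t.
Base step (t = 1): h(1) = -45 = 3·(-15), so 3 | h(1).
For the inductive step, assume it holds for an arbitrary m ≥ 1, i.e. 3 | h(m). Then
h(m+1) − 8·h(m) = (-3·7^(m+1) - 3·8^(m+1)) − 8·(-3·7^m - 3·8^m) = (-3)·7^m·(7 − 8) = (3)·7^m. Since 3 | h(m) by the inductive hypothesis, 3 | 8·h(m); and 3 | 3 since 3 = 3·1. Therefore 3 | h(m+1).
By induction, the statement is established for all t ≥ 1.
Therefore the largest such d is 3.

d = 3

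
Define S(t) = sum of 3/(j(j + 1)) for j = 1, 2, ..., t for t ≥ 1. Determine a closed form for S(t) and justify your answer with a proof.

We claim S(t) = 3t/(t + 1) for all t ≥ 1.
For the base case t = 1: S(1) = 3/2, and the closed form gives 3/2. They agree.
Suppose the result is true for t = j, so S(j) = 3j/(j + 1).
Then S(j+1) = S(j) + (3/((j + 1)(j + 2))) = (3j/(j + 1)) + (3/((j + 1)(j + 2))).
Simplifying, S(j+1) = 3(j + 1)/(j + 2) = 3(j+1)/((j+1) + 1),
which is the closed form with t = j+1.
This completes the induction.

S(t) = 3t/(t + 1)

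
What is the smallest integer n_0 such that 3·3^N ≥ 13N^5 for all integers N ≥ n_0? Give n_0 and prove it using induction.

At N = 13: 4782969 < 4826809, so the inequality fails and n_0 ≥ 14. We prove 3·3^N ≥ 13N^5 for all N ≥ 14.
Base case (N = 14): 3·3^N = 14348907 and 13N^5 = 6991712, so 14348907 ≥ 6991712.
Inductive step: assume the claim holds for N = r, so 3·3^r ≥ 13r^5.
Then 3·3^(r + 1) = 3·(3·3^r) ≥ 3·(13r^5).
Also, for r ≥ 14 we have 3·(13r^5) ≥ 13(r+1)^5, since 3 ≥ (1 + 1/r)^5 for all r ≥ 14.
Combining, 3·3^(r + 1) ≥ 13(r+1)^5.
This completes the induction.
Hence the smallest such n_0 is 14.

n_0 = 14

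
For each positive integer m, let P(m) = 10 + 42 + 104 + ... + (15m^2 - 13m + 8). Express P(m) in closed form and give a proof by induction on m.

P(m) = m(5m^2 + m + 4)

We claim P(m) = m(5m^2 + m + 4) for all m ≥ 1.
Base case (m = 1): P(1) = 10, and the closed form gives 10. They agree.
For the inductive step, assume it holds for an arbitrary r ≥ 1, so P(r) = r(5r^2 + r + 4).
Then P(r+1) = P(r) + (15r^2 + 17r + 10) = (r(5r^2 + r + 4)) + (15r^2 + 17r + 10).
Simplifying, P(r+1) = (r + 1)(5r^2 + 11r + 10) = (r+1)(5(r+1)^2 + (r+1) + 4),
which is the closed form with m = r+1.
By induction, the statement is established for all m ≥ 1.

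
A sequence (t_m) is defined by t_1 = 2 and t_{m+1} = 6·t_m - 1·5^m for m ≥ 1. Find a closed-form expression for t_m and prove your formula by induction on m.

Computing the first terms: t_1 = 2, t_2 = 7, t_3 = 17. This suggests t_m = 5^m - 3·6^(m - 1).
When m = 1: the formula gives 2 = 2 = t_1.
Inductive step: assume the claim holds for m = i, so t_i = 5^i - 3·6^(i - 1).
Then t_{i+1} = 6·t_i - 1·5^i = 6·(5^i - 3·6^(i - 1)) - 1·5^i = 5^(i + 1) - 3·6^i = 5^(i+1) - 3·6^((i+1) - 1),
which is the claimed formula at m = i+1.
This completes the induction.

t_m = 5^m - 3·6^(m - 1)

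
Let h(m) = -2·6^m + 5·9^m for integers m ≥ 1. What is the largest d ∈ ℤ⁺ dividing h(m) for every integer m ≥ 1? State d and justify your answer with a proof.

Computing the first values: h(1) = 33 and h(2) = 333; gcd(33, 333) = 3, so d ≤ 3.
We prove 3 | -2·6^m + 5·9^m for all m ≥ 1 by induction on m.
When m = 1: h(1) = 33 = 3·(11), so 3 | h(1).
Inductive step: suppose the statement holds for some r ≥ 1, i.e. 3 | h(r). Then
h(r+1) − 9·h(r) = (-2·6^(r+1) + 5·9^(r+1)) − 9·(-2·6^r + 5·9^r) = (-2)·6^r·(6 − 9) = (6)·6^r. Since 3 | h(r) by the inductive hypothesis, 3 | 9·h(r); and 3 | 6 since 6 = 3·2. Therefore 3 | h(r+1).
This completes the induction.
Therefore the largest such d is 3.

d = 3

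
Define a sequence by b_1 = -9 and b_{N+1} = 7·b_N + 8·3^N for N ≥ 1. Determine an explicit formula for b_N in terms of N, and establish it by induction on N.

Computing the first terms: b_1 = -9, b_2 = -39, b_3 = -201. This suggests b_N = -2·3^N - 3·7^(N - 1).
Base step (N = 1): the formula gives -9 = -9 = b_1.
For the inductive step, assume it holds for an arbitrary m ≥ 1, so b_m = -2·3^m - 3·7^(m - 1).
Then b_{m+1} = 7·b_m + 8·3^m = 7·(-2·3^m - 3·7^(m - 1)) + 8·3^m = -2·3^(m + 1) - 3·7^m = -2·3^(m+1) - 3·7^((m+1) - 1),
which is the claimed formula at N = m+1.
Hence, by induction on N, the claim holds for every N ≥ 1.

b_N = -2·3^N - 3·7^(N - 1)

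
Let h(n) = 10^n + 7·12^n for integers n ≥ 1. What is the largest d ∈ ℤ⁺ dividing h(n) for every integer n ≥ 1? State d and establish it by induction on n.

d = 2

Computing the first values: h(1) = 94 and h(2) = 1108; gcd(94, 1108) = 2, so d ≤ 2.
We prove 2 | 10^n + 7·12^n for all n ≥ 1 by induction on n.
Base case (n = 1): h(1) = 94 = 2·(47), so 2 | h(1).
Inductive step: assume the claim holds for n = i, i.e. 2 | h(i). Then
h(i+1) − 12·h(i) = (10^(i+1) + 7·12^(i+1)) − 12·(10^i + 7·12^i) = (1)·10^i·(10 − 12) = (-2)·10^i. Since 2 | h(i) by the inductive hypothesis, 2 | 12·h(i); and 2 | -2 since -2 = 2·-1. Therefore 2 | h(i+1).
Hence, by induction on n, the claim holds for every n ≥ 1.
Therefore the largest such d is 2.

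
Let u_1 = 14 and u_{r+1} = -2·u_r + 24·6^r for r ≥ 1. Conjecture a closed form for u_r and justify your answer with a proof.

u_r = -(-2)^(r + 1) + 3·6^r

Computing the first terms: u_1 = 14, u_2 = 116, u_3 = 632. This suggests u_r = -(-2)^(r + 1) + 3·6^r.
When r = 1: the formula gives 14 = 14 = u_1.
For the inductive step, assume it holds for an arbitrary j ≥ 1, so u_j = -(-2)^(j + 1) + 3·6^j.
Then u_{j+1} = -2·u_j + 24·6^j = -2·(-(-2)^(j + 1) + 3·6^j) + 24·6^j = -(-2)^(j + 2) + 3·6^(j + 1) = -(-2)^((j+1) + 1) + 3·6^(j+1),
which is the claimed formula at r = j+1.
Hence, by induction on r, the claim holds for every r ≥ 1.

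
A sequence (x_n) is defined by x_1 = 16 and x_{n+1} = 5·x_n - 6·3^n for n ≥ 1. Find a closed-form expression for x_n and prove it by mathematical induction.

Computing the first terms: x_1 = 16, x_2 = 62, x_3 = 256. This suggests x_n = 3^(n + 1) + 7·5^(n - 1).
When n = 1: the formula gives 16 = 16 = x_1.
Inductive step: assume the claim holds for n = i, so x_i = 3^(i + 1) + 7·5^(i - 1).
Then x_{i+1} = 5·x_i - 6·3^i = 5·(3^(i + 1) + 7·5^(i - 1)) - 6·3^i = 3^(i + 2) + 7·5^i = 3^((i+1) + 1) + 7·5^((i+1) - 1),
which is the claimed formula at n = i+1.
By induction, the statement is established for all n ≥ 1.

x_n = 3^(n + 1) + 7·5^(n - 1)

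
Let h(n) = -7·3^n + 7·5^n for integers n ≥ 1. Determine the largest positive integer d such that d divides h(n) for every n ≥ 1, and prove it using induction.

d = 14

Computing the first values: h(1) = 14 and h(2) = 112; gcd(14, 112) = 14, so d ≤ 14.
We prove 14 | -7·3^n + 7·5^n for all n ≥ 1 by induction on n.
For the base case n = 1: h(1) = 14 = 14·(1), so 14 | h(1).
Suppose the result is true for n = m, i.e. 14 | h(m). Then
h(m+1) − 5·h(m) = (-7·3^(m+1) + 7·5^(m+1)) − 5·(-7·3^m + 7·5^m) = (-7)·3^m·(3 − 5) = (14)·3^m. Since 14 | h(m) by the inductive hypothesis, 14 | 5·h(m); and 14 | 14 since 14 = 14·1. Therefore 14 | h(m+1).
By induction, the statement is established for all n ≥ 1.
Therefore the largest such d is 14.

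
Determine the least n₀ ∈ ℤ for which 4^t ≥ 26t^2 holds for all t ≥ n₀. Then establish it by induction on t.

n₀ = 5

At t = 4: 256 < 416, so the inequality fails and n₀ ≥ 5. We prove 4^t ≥ 26t^2 for all t ≥ 5.
When t = 5: 4^t = 1024 and 26t^2 = 650, so 1024 ≥ 650.
Suppose the result is true for t = i, so 4^i ≥ 26i^2.
Then 4^(i + 1) = 4·(4^i) ≥ 4·(26i^2).
Also, for i ≥ 5 we have 4·(26i^2) ≥ 26(i+1)^2, since 4 ≥ (1 + 1/i)^2 for all i ≥ 5.
Combining, 4^(i + 1) ≥ 26(i+1)^2.
Hence, by induction on t, the claim holds for every t ≥ 5.
Hence the smallest such n₀ is 5.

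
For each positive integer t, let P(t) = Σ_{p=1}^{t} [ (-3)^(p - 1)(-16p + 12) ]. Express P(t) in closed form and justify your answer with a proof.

We claim P(t) = 2(-3)^t(2t - 1) + 2 for all t ≥ 1.
Base step (t = 1): P(1) = -4, and the closed form gives -4. They agree.
Inductive step: suppose the statement holds for some p ≥ 1, so P(p) = 2(-3)^p(2p - 1) + 2.
Then P(p+1) = P(p) + ((-3)^p(-16p - 4)) = (2(-3)^p(2p - 1) + 2) + ((-3)^p(-16p - 4)).
Simplifying, P(p+1) = -12(-3)^p·p - 6(-3)^p + 2 = 2(-3)^(p+1)(2(p+1) - 1) + 2,
which is the closed form with t = p+1.
By the principle of mathematical induction, the result holds for all t ≥ 1.

P(t) = 2(-3)^t(2t - 1) + 2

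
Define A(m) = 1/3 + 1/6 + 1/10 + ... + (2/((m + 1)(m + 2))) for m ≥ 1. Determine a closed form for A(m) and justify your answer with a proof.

We claim A(m) = m/(m + 2) for all m ≥ 1.
Base case (m = 1): A(1) = 1/3, and the closed form gives 1/3. They agree.
For the inductive step, assume it holds for an arbitrary i ≥ 1, so A(i) = i/(i + 2).
Then A(i+1) = A(i) + (2/((i + 2)(i + 3))) = (i/(i + 2)) + (2/((i + 2)(i + 3))).
Simplifying, A(i+1) = (i + 1)/(i + 3) = (i+1)/((i+1) + 2),
which is the closed form with m = i+1.
By induction, the statement is established for all m ≥ 1.

A(m) = m/(m + 2)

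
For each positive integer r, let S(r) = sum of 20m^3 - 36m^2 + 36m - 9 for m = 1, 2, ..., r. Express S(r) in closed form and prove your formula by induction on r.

We claim S(r) = r(5r^3 - 2r^2 + 5r + 3) for all r ≥ 1.
When r = 1: S(1) = 11, and the closed form gives 11. They agree.
Inductive step: suppose the statement holds for some m ≥ 1, so S(m) = m(5m^3 - 2m^2 + 5m + 3).
Then S(m+1) = S(m) + (20m^3 + 24m^2 + 24m + 11) = (m(5m^3 - 2m^2 + 5m + 3)) + (20m^3 + 24m^2 + 24m + 11).
Simplifying, S(m+1) = (m + 1)(5m^3 + 13m^2 + 16m + 11) = (m+1)(5(m+1)^3 - 2(m+1)^2 + 5(m+1) + 3),
which is the closed form with r = m+1.
Hence, by induction on r, the claim holds for every r ≥ 1.

S(r) = r(5r^3 - 2r^2 + 5r + 3)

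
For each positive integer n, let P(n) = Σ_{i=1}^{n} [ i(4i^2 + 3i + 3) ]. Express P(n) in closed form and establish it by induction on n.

P(n) = n(n + 1)(n^2 + 2n + 2)

We claim P(n) = n(n + 1)(n^2 + 2n + 2) for all n ≥ 1.
Base step (n = 1): P(1) = 10, and the closed form gives 10. They agree.
Inductive step: suppose the statement holds for some i ≥ 1, so P(i) = i(i^3 + 3i^2 + 4i + 2).
Then P(i+1) = P(i) + ((i + 1)(3i + 4(i + 1)^2 + 6)) = (i(i^3 + 3i^2 + 4i + 2)) + ((i + 1)(3i + 4(i + 1)^2 + 6)).
Simplifying, P(i+1) = (i + 1)(i + 2)(i^2 + 4i + 5) = (i+1)((i+1) + 1)((i+1)^2 + 2(i+1) + 2),
which is the closed form with n = i+1.
By the principle of mathematical induction, the result holds for all n ≥ 1.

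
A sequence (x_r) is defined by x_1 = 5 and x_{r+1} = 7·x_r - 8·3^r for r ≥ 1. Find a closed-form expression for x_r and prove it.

x_r = 2·3^r - 7^(r - 1)

Computing the first terms: x_1 = 5, x_2 = 11, x_3 = 5. This suggests x_r = 2·3^r - 7^(r - 1).
Base step (r = 1): the formula gives 5 = 5 = x_1.
Inductive step: assume the claim holds for r = k, so x_k = 2·3^k - 7^(k - 1).
Then x_{k+1} = 7·x_k - 8·3^k = 7·(2·3^k - 7^(k - 1)) - 8·3^k = 2·3^(k + 1) - 7^k = 2·3^(k+1) - 7^((k+1) - 1),
which is the claimed formula at r = k+1.
By induction, the statement is established for all r ≥ 1.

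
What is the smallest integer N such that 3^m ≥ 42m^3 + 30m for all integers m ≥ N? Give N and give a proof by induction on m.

At m = 9: 19683 < 30888, so the inequality fails and N ≥ 10. We prove 3^m ≥ 42m^3 + 30m for all m ≥ 10.
When m = 10: 3^m = 59049 and 42m^3 + 30m = 42300, so 59049 ≥ 42300.
Inductive step: assume the claim holds for m = j, so 3^j ≥ 42j^3 + 30j.
Then 3^(j + 1) = 3·(3^j) ≥ 3·(42j^3 + 30j).
Also, for j ≥ 10 we have 3·(42j^3 + 30j) ≥ 42(j+1)^3 + 30(j+1), since 3·(42j^3 + 30j) − (42(j+1)^3 + 30(j+1)) = 84j^3 - 126j^2 - 66j - 72, which is nonnegative for all j ≥ 10.
Combining, 3^(j + 1) ≥ 42(j+1)^3 + 30(j+1).
This completes the induction.
Hence the smallest such N is 10.

N = 10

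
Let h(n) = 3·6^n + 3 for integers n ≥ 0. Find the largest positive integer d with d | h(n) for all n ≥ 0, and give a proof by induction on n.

Computing the first values: h(0) = 6 and h(1) = 21; gcd(6, 21) = 3, so d ≤ 3.
We prove 3 | 3·6^n + 3 for all n ≥ 0 by induction on n.
When n = 0: h(0) = 6 = 3·(2), so 3 | h(0).
For the inductive step, assume it holds for an arbitrary k ≥ 0, i.e. 3 | h(k). Then
h(k+1) = 3·6^(k+1) + 3 = 6·(3·6^k + 3) - 15 = 6·h(k) - 15. The first term is divisible by 3 by the inductive hypothesis, and -15 is divisible by 3. Hence 3 | h(k+1).
Hence, by induction on n, the claim holds for every n ≥ 0.
Therefore the largest such d is 3.

d = 3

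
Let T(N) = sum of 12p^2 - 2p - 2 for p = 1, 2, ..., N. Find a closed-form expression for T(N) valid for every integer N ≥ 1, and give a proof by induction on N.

We claim T(N) = N(4N^2 + 5N - 1) for all N ≥ 1.
For the base case N = 1: T(1) = 8, and the closed form gives 8. They agree.
For the inductive step, assume it holds for an arbitrary p ≥ 1, so T(p) = p(4p^2 + 5p - 1).
Then T(p+1) = T(p) + (12p^2 + 22p + 8) = (p(4p^2 + 5p - 1)) + (12p^2 + 22p + 8).
Simplifying, T(p+1) = (p + 1)(4p^2 + 13p + 8) = (p+1)(4(p+1)^2 + 5(p+1) - 1),
which is the closed form with N = p+1.
Hence, by induction on N, the claim holds for every N ≥ 1.

T(N) = N(4N^2 + 5N - 1)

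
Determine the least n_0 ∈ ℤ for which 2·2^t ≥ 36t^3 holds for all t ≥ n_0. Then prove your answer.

At t = 16: 131072 < 147456, so the inequality fails and n_0 ≥ 17. We prove 2·2^t ≥ 36t^3 for all t ≥ 17.
Base step (t = 17): 2·2^t = 262144 and 36t^3 = 176868, so 262144 ≥ 176868.
For the inductive step, assume it holds for an arbitrary i ≥ 17, so 2·2^i ≥ 36i^3.
Then 2·2^(i + 1) = 2·(2·2^i) ≥ 2·(36i^3).
Also, for i ≥ 17 we have 2·(36i^3) ≥ 36(i+1)^3, since 2 ≥ (1 + 1/i)^3 for all i ≥ 17.
Combining, 2·2^(i + 1) ≥ 36(i+1)^3.
This completes the induction.
Hence the smallest such n_0 is 17.

n_0 = 17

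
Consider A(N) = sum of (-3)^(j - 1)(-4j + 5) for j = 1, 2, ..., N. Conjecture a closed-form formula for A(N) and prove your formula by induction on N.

A(N) = (-3)^N(N - 1) + 1

We claim A(N) = (-3)^N(N - 1) + 1 for all N ≥ 1.
Base step (N = 1): A(1) = 1, and the closed form gives 1. They agree.
Suppose the result is true for N = j, so A(j) = (-3)^j(j - 1) + 1.
Then A(j+1) = A(j) + ((-3)^j(-4j + 1)) = ((-3)^j(j - 1) + 1) + ((-3)^j(-4j + 1)).
Simplifying, A(j+1) = (-3)^(j + 1)j + 1 = (-3)^(j+1)((j+1) - 1) + 1,
which is the closed form with N = j+1.
This completes the induction.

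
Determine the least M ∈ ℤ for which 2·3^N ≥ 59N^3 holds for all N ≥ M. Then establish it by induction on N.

M = 10

At N = 9: 39366 < 43011, so the inequality fails and M ≥ 10. We prove 2·3^N ≥ 59N^3 for all N ≥ 10.
For the base case N = 10: 2·3^N = 118098 and 59N^3 = 59000, so 118098 ≥ 59000.
Inductive step: assume the claim holds for N = i, so 2·3^i ≥ 59i^3.
Then 2·3^(i + 1) = 3·(2·3^i) ≥ 3·(59i^3).
Also, for i ≥ 10 we have 3·(59i^3) ≥ 59(i+1)^3, since 3 ≥ (1 + 1/i)^3 for all i ≥ 10.
Combining, 2·3^(i + 1) ≥ 59(i+1)^3.
Hence, by induction on N, the claim holds for every N ≥ 10.
Hence the smallest such M is 10.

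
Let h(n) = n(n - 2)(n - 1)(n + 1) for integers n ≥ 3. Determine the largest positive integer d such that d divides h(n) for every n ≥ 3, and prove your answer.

Computing the first values: h(3) = 24 and h(4) = 120; gcd(24, 120) = 24, so d ≤ 24.
We prove 24 | n(n - 2)(n - 1)(n + 1) for all n ≥ 3 by induction on n.
When n = 3: h(3) = 24 = 24·(1), so 24 | h(3).
Inductive step: suppose the statement holds for some j ≥ 3, i.e. 24 | h(j). Then
h(j+1) − h(j) = (j-1)·j·(j+1)·(j+2) − (j-2)·(j-1)·j·(j+1) = (j-1)·j·(j+1)·[(j+2) − (j-2)] = 4·(j-1)·j·(j+1). The product of 3 consecutive integers is divisible by (3)! = 6, so h(j+1) − h(j) is divisible by 4·6 = 24. By the inductive hypothesis 24 | h(j), hence 24 | h(j+1).
This completes the induction.
Therefore the largest such d is 24.

d = 24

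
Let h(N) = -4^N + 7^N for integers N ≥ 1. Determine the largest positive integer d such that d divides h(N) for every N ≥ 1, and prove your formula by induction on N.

d = 3

Computing the first values: h(1) = 3 and h(2) = 33; gcd(3, 33) = 3, so d ≤ 3.
We prove 3 | -4^N + 7^N for all N ≥ 1 by induction on N.
Base case (N = 1): h(1) = 3 = 3·(1), so 3 | h(1).
Inductive step: assume the claim holds for N = j, i.e. 3 | h(j). Then
7^{j+1} − 4^{j+1} = 7·7^j − 4·4^j = 7·(7^j − 4^j) + (3)·4^j. The first term is divisible by 3 by the inductive hypothesis, and the second term (3)·4^j is divisible by 3 since 3 | 3. Hence 3 | h(j+1).
By induction, the statement is established for all N ≥ 1.
Therefore the largest such d is 3.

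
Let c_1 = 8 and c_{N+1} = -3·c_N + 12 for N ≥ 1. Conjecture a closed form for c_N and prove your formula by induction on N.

c_N = 5(-3)^(N - 1) + 3

Computing the first terms: c_1 = 8, c_2 = -12, c_3 = 48. This suggests c_N = 5(-3)^(N - 1) + 3.
For the base case N = 1: the formula gives 8 = 8 = c_1.
Suppose the result is true for N = p, so c_p = 5(-3)^(p - 1) + 3.
Then c_{p+1} = -3·c_p + 12 = -3·(5(-3)^(p - 1) + 3) + 12 = 5(-3)^p + 3 = 5(-3)^((p+1) - 1) + 3,
which is the claimed formula at N = p+1.
By the principle of mathematical induction, the result holds for all N ≥ 1.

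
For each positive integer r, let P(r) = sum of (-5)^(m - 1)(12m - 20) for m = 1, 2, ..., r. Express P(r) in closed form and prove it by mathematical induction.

We claim P(r) = (-5)^r(-2r + 3) - 3 for all r ≥ 1.
Base step (r = 1): P(1) = -8, and the closed form gives -8. They agree.
Suppose the result is true for r = m, so P(m) = (-5)^m(-2m + 3) - 3.
Then P(m+1) = P(m) + ((-5)^m(12m - 8)) = ((-5)^m(-2m + 3) - 3) + ((-5)^m(12m - 8)).
Simplifying, P(m+1) = 10(-5)^m·m - 5(-5)^m - 3 = (-5)^(m+1)(-2(m+1) + 3) - 3,
which is the closed form with r = m+1.
By induction, the statement is established for all r ≥ 1.

P(r) = (-5)^r(-2r + 3) - 3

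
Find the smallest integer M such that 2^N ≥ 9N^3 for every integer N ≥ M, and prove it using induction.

At N = 14: 16384 < 24696, so the inequality fails and M ≥ 15. We prove 2^N ≥ 9N^3 for all N ≥ 15.
When N = 15: 2^N = 32768 and 9N^3 = 30375, so 32768 ≥ 30375.
Inductive step: suppose the statement holds for some j ≥ 15, so 2^j ≥ 9j^3.
Then 2^(j + 1) = 2·(2^j) ≥ 2·(9j^3).
Also, for j ≥ 15 we have 2·(9j^3) ≥ 9(j+1)^3, since 2 ≥ (1 + 1/j)^3 for all j ≥ 15.
Combining, 2^(j + 1) ≥ 9(j+1)^3.
By induction, the statement is established for all N ≥ 15.
Hence the smallest such M is 15.

M = 15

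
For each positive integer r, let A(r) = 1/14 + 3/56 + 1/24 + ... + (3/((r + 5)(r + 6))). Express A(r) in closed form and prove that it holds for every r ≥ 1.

A(r) = r/(2(r + 6))

We claim A(r) = r/(2(r + 6)) for all r ≥ 1.
Base step (r = 1): A(1) = 1/14, and the closed form gives 1/14. They agree.
Inductive step: suppose the statement holds for some p ≥ 1, so A(p) = p/(2(p + 6)).
Then A(p+1) = A(p) + (3/((p + 6)(p + 7))) = (p/(2(p + 6))) + (3/((p + 6)(p + 7))).
Simplifying, A(p+1) = (p + 1)/(2(p + 7)) = (p+1)/(2((p+1) + 6)),
which is the closed form with r = p+1.
By induction, the statement is established for all r ≥ 1.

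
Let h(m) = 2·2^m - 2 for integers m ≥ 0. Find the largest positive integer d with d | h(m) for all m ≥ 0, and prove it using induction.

d = 2

Computing the first values: h(0) = 0 and h(1) = 2; gcd(0, 2) = 2, so d ≤ 2.
We prove 2 | 2·2^m - 2 for all m ≥ 0 by induction on m.
When m = 0: h(0) = 0 = 2·(0), so 2 | h(0).
Inductive step: suppose the statement holds for some r ≥ 0, i.e. 2 | h(r). Then
h(r+1) = 2·2^(r+1) - 2 = 2·(2·2^r - 2) + 2 = 2·h(r) + 2. The first term is divisible by 2 by the inductive hypothesis, and 2 is divisible by 2. Hence 2 | h(r+1).
By induction, the statement is established for all m ≥ 0.
Therefore the largest such d is 2.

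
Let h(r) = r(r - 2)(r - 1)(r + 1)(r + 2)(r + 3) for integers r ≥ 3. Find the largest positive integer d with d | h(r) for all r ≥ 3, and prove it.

Computing the first values: h(3) = 720 and h(4) = 5040; gcd(720, 5040) = 720, so d ≤ 720.
We prove 720 | r(r - 2)(r - 1)(r + 1)(r + 2)(r + 3) for all r ≥ 3 by induction on r.
Base case (r = 3): h(3) = 720 = 720·(1), so 720 | h(3).
Inductive step: assume the claim holds for r = p, i.e. 720 | h(p). Then
h(p+1) − h(p) = (p-1)·p·(p+1)·(p+2)·(p+3)·(p+4) − (p-2)·(p-1)·p·(p+1)·(p+2)·(p+3) = (p-1)·p·(p+1)·(p+2)·(p+3)·[(p+4) − (p-2)] = 6·(p-1)·p·(p+1)·(p+2)·(p+3). The product of 5 consecutive integers is divisible by (5)! = 120, so h(p+1) − h(p) is divisible by 6·120 = 720. By the inductive hypothesis 720 | h(p), hence 720 | h(p+1).
By induction, the statement is established for all r ≥ 3.
Therefore the largest such d is 720.

d = 720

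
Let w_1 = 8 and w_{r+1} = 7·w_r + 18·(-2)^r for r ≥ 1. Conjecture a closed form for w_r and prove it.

w_r = (-2)^(r + 1) + 4·7^(r - 1)

Computing the first terms: w_1 = 8, w_2 = 20, w_3 = 212. This suggests w_r = (-2)^(r + 1) + 4·7^(r - 1).
For the base case r = 1: the formula gives 8 = 8 = w_1.
Inductive step: suppose the statement holds for some k ≥ 1, so w_k = (-2)^(k + 1) + 4·7^(k - 1).
Then w_{k+1} = 7·w_k + 18·(-2)^k = 7·((-2)^(k + 1) + 4·7^(k - 1)) + 18·(-2)^k = (-2)^(k + 2) + 4·7^k = (-2)^((k+1) + 1) + 4·7^((k+1) - 1),
which is the claimed formula at r = k+1.
This completes the induction.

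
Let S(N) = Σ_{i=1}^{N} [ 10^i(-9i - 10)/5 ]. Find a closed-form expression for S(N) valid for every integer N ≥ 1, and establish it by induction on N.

We claim S(N) = -2·10^N(N + 1) + 2 for all N ≥ 1.
Base case (N = 1): S(1) = -38, and the closed form gives -38. They agree.
For the inductive step, assume it holds for an arbitrary i ≥ 1, so S(i) = -2·10^i(i + 1) + 2.
Then S(i+1) = S(i) + (10^i(-18i - 38)) = (-2·10^i(i + 1) + 2) + (10^i(-18i - 38)).
Simplifying, S(i+1) = -20·10^i·i - 40·10^i + 2 = -2·10^(i+1)((i+1) + 1) + 2,
which is the closed form with N = i+1.
This completes the induction.

S(N) = -2·10^N(N + 1) + 2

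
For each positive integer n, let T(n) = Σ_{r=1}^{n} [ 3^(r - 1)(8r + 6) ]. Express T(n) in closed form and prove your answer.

T(n) = 3^n(4n + 1) - 1

We claim T(n) = 3^n(4n + 1) - 1 for all n ≥ 1.
For the base case n = 1: T(1) = 14, and the closed form gives 14. They agree.
Inductive step: assume the claim holds for n = r, so T(r) = 3^r(4r + 1) - 1.
Then T(r+1) = T(r) + (3^r(8r + 14)) = (3^r(4r + 1) - 1) + (3^r(8r + 14)).
Simplifying, T(r+1) = 12·3^r·r + 15·3^r - 1 = 3^(r+1)(4(r+1) + 1) - 1,
which is the closed form with n = r+1.
By induction, the statement is established for all n ≥ 1.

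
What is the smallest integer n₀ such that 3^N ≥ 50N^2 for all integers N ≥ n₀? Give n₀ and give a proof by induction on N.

n₀ = 8

At N = 7: 2187 < 2450, so the inequality fails and n₀ ≥ 8. We prove 3^N ≥ 50N^2 for all N ≥ 8.
Base case (N = 8): 3^N = 6561 and 50N^2 = 3200, so 6561 ≥ 3200.
Inductive step: suppose the statement holds for some m ≥ 8, so 3^m ≥ 50m^2.
Then 3^(m + 1) = 3·(3^m) ≥ 3·(50m^2).
Also, for m ≥ 8 we have 3·(50m^2) ≥ 50(m+1)^2, since 3 ≥ (1 + 1/m)^2 for all m ≥ 8.
Combining, 3^(m + 1) ≥ 50(m+1)^2.
By induction, the statement is established for all N ≥ 8.
Hence the smallest such n₀ is 8.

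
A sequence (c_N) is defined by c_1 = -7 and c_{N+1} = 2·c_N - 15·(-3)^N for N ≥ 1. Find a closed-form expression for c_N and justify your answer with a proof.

Computing the first terms: c_1 = -7, c_2 = 31, c_3 = -73. This suggests c_N = -(-3)^(N + 1) + 2^N.
For the base case N = 1: the formula gives -7 = -7 = c_1.
Suppose the result is true for N = j, so c_j = -(-3)^(j + 1) + 2^j.
Then c_{j+1} = 2·c_j - 15·(-3)^j = 2·(-(-3)^(j + 1) + 2^j) - 15·(-3)^j = -(-3)^(j + 2) + 2^(j + 1) = -(-3)^((j+1) + 1) + 2^(j+1),
which is the claimed formula at N = j+1.
By induction, the statement is established for all N ≥ 1.

c_N = -(-3)^(N + 1) + 2^N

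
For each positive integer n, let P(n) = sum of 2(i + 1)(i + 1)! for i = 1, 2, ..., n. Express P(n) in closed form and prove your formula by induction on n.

We claim P(n) = 2(n + 2)! - 4 for all n ≥ 1.
Base step (n = 1): P(1) = 8, and the closed form gives 8. They agree.
For the inductive step, assume it holds for an arbitrary i ≥ 1, so P(i) = 2(i + 2)! - 4.
Then P(i+1) = P(i) + (2(i + 2)(i + 2)!) = (2(i + 2)! - 4) + (2(i + 2)(i + 2)!).
Simplifying, P(i+1) = 2((i+1) + 2)! - 4,
which is the closed form with n = i+1.
Hence, by induction on n, the claim holds for every n ≥ 1.

P(n) = 2(n + 2)! - 4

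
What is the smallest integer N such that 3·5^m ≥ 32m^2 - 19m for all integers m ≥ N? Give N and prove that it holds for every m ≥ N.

At m = 2: 75 < 90, so the inequality fails and N ≥ 3. We prove 3·5^m ≥ 32m^2 - 19m for all m ≥ 3.
When m = 3: 3·5^m = 375 and 32m^2 - 19m = 231, so 375 ≥ 231.
For the inductive step, assume it holds for an arbitrary p ≥ 3, so 3·5^p ≥ 32p^2 - 19p.
Then 3·5^(p + 1) = 5·(3·5^p) ≥ 5·(32p^2 - 19p).
Also, for p ≥ 3 we have 5·(32p^2 - 19p) ≥ 32(p+1)^2 - 19(p+1), since 5·(32p^2 - 19p) − (32(p+1)^2 - 19(p+1)) = 128p^2 - 140p - 13, which is nonnegative for all p ≥ 3.
Combining, 3·5^(p + 1) ≥ 32(p+1)^2 - 19(p+1).
This completes the induction.
Hence the smallest such N is 3.

N = 3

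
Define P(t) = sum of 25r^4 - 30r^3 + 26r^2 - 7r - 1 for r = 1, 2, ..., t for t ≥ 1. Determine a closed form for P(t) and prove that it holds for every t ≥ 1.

We claim P(t) = t(5t^4 + 5t^3 + 2t^2 + 2t - 1) for all t ≥ 1.
Base step (t = 1): P(1) = 13, and the closed form gives 13. They agree.
For the inductive step, assume it holds for an arbitrary r ≥ 1, so P(r) = r(5r^4 + 5r^3 + 2r^2 + 2r - 1).
Then P(r+1) = P(r) + (25r^4 + 70r^3 + 86r^2 + 55r + 13) = (r(5r^4 + 5r^3 + 2r^2 + 2r - 1)) + (25r^4 + 70r^3 + 86r^2 + 55r + 13).
Simplifying, P(r+1) = (r + 1)(5r^4 + 25r^3 + 47r^2 + 41r + 13) = (r+1)(5(r+1)^4 + 5(r+1)^3 + 2(r+1)^2 + 2(r+1) - 1),
which is the closed form with t = r+1.
Hence, by induction on t, the claim holds for every t ≥ 1.

P(t) = t(5t^4 + 5t^3 + 2t^2 + 2t - 1)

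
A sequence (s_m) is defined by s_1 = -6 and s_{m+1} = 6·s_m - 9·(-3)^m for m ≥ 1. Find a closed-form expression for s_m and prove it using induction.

Computing the first terms: s_1 = -6, s_2 = -9, s_3 = -135. This suggests s_m = (-3)^m - 3·6^(m - 1).
Base step (m = 1): the formula gives -6 = -6 = s_1.
Suppose the result is true for m = j, so s_j = (-3)^j - 3·6^(j - 1).
Then s_{j+1} = 6·s_j - 9·(-3)^j = 6·((-3)^j - 3·6^(j - 1)) - 9·(-3)^j = (-3)^(j + 1) - 3·6^j = (-3)^(j+1) - 3·6^((j+1) - 1),
which is the claimed formula at m = j+1.
Hence, by induction on m, the claim holds for every m ≥ 1.

s_m = (-3)^m - 3·6^(m - 1)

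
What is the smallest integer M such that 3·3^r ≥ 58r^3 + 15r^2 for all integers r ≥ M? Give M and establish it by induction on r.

At r = 8: 19683 < 30656, so the inequality fails and M ≥ 9. We prove 3·3^r ≥ 58r^3 + 15r^2 for all r ≥ 9.
When r = 9: 3·3^r = 59049 and 58r^3 + 15r^2 = 43497, so 59049 ≥ 43497.
For the inductive step, assume it holds for an arbitrary k ≥ 9, so 3·3^k ≥ 58k^3 + 15k^2.
Then 3·3^(k + 1) = 3·(3·3^k) ≥ 3·(58k^3 + 15k^2).
Also, for k ≥ 9 we have 3·(58k^3 + 15k^2) ≥ 58(k+1)^3 + 15(k+1)^2, since 3·(58k^3 + 15k^2) − (58(k+1)^3 + 15(k+1)^2) = 116k^3 - 144k^2 - 204k - 73, which is nonnegative for all k ≥ 9.
Combining, 3·3^(k + 1) ≥ 58(k+1)^3 + 15(k+1)^2.
Hence, by induction on r, the claim holds for every r ≥ 9.
Hence the smallest such M is 9.

M = 9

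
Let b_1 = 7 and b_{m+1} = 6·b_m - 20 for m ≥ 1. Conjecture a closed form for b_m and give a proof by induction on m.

Computing the first terms: b_1 = 7, b_2 = 22, b_3 = 112. This suggests b_m = 3·6^(m - 1) + 4.
Base step (m = 1): the formula gives 7 = 7 = b_1.
Inductive step: assume the claim holds for m = i, so b_i = 3·6^(i - 1) + 4.
Then b_{i+1} = 6·b_i - 20 = 6·(3·6^(i - 1) + 4) - 20 = 3·6^i + 4 = 3·6^((i+1) - 1) + 4,
which is the claimed formula at m = i+1.
Hence, by induction on m, the claim holds for every m ≥ 1.

b_m = 3·6^(m - 1) + 4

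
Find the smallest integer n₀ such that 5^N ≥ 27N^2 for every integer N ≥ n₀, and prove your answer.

n₀ = 4

At N = 3: 125 < 243, so the inequality fails and n₀ ≥ 4. We prove 5^N ≥ 27N^2 for all N ≥ 4.
Base case (N = 4): 5^N = 625 and 27N^2 = 432, so 625 ≥ 432.
Suppose the result is true for N = k, so 5^k ≥ 27k^2.
Then 5^(k + 1) = 5·(5^k) ≥ 5·(27k^2).
Also, for k ≥ 4 we have 5·(27k^2) ≥ 27(k+1)^2, since 5 ≥ (1 + 1/k)^2 for all k ≥ 4.
Combining, 5^(k + 1) ≥ 27(k+1)^2.
Hence, by induction on N, the claim holds for every N ≥ 4.
Hence the smallest such n₀ is 4.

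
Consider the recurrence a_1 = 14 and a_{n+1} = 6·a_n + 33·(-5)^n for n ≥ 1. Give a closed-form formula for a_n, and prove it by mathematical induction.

Computing the first terms: a_1 = 14, a_2 = -81, a_3 = 339. This suggests a_n = -3(-5)^n - 6^(n - 1).
Base case (n = 1): the formula gives 14 = 14 = a_1.
Suppose the result is true for n = m, so a_m = -3(-5)^m - 6^(m - 1).
Then a_{m+1} = 6·a_m + 33·(-5)^m = 6·(-3(-5)^m - 6^(m - 1)) + 33·(-5)^m = -3(-5)^(m + 1) - 6^m = -3(-5)^(m+1) - 6^((m+1) - 1),
which is the claimed formula at n = m+1.
By the principle of mathematical induction, the result holds for all n ≥ 1.

a_n = -3(-5)^n - 6^(n - 1)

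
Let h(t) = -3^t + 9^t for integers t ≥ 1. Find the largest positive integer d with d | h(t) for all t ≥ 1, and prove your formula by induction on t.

d = 6

Computing the first values: h(1) = 6 and h(2) = 72; gcd(6, 72) = 6, so d ≤ 6.
We prove 6 | -3^t + 9^t for all t ≥ 1 by induction on t.
Base step (t = 1): h(1) = 6 = 6·(1), so 6 | h(1).
Inductive step: assume the claim holds for t = i, i.e. 6 | h(i). Then
9^{i+1} − 3^{i+1} = 9·9^i − 3·3^i = 9·(9^i − 3^i) + (6)·3^i. The first term is divisible by 6 by the inductive hypothesis, and the second term (6)·3^i is divisible by 6 since 6 | 6. Hence 6 | h(i+1).
Hence, by induction on t, the claim holds for every t ≥ 1.
Therefore the largest such d is 6.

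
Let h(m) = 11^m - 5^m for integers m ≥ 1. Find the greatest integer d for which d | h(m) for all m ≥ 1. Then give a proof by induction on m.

d = 6

Computing the first values: h(1) = 6 and h(2) = 96; gcd(6, 96) = 6, so d ≤ 6.
We prove 6 | 11^m - 5^m for all m ≥ 1 by induction on m.
For the base case m = 1: h(1) = 6 = 6·(1), so 6 | h(1).
Inductive step: suppose the statement holds for some i ≥ 1, i.e. 6 | h(i). Then
11^{i+1} − 5^{i+1} = 11·11^i − 5·5^i = 11·(11^i − 5^i) + (6)·5^i. The first term is divisible by 6 by the inductive hypothesis, and the second term (6)·5^i is divisible by 6 since 6 | 6. Hence 6 | h(i+1).
Hence, by induction on m, the claim holds for every m ≥ 1.
Therefore the largest such d is 6.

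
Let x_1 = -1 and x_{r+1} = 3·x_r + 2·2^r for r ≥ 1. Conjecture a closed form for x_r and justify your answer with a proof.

Computing the first terms: x_1 = -1, x_2 = 1, x_3 = 11. This suggests x_r = -2^(r + 1) + 3^r.
Base case (r = 1): the formula gives -1 = -1 = x_1.
Inductive step: assume the claim holds for r = m, so x_m = -2^(m + 1) + 3^m.
Then x_{m+1} = 3·x_m + 2·2^m = 3·(-2^(m + 1) + 3^m) + 2·2^m = -2^(m + 2) + 3^(m + 1) = -2^((m+1) + 1) + 3^(m+1),
which is the claimed formula at r = m+1.
This completes the induction.

x_r = -2^(r + 1) + 3^r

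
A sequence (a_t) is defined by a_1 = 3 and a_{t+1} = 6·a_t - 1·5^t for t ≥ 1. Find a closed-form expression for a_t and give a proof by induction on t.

a_t = 5^t - 2·6^(t - 1)

Computing the first terms: a_1 = 3, a_2 = 13, a_3 = 53. This suggests a_t = 5^t - 2·6^(t - 1).
Base case (t = 1): the formula gives 3 = 3 = a_1.
Inductive step: suppose the statement holds for some i ≥ 1, so a_i = 5^i - 2·6^(i - 1).
Then a_{i+1} = 6·a_i - 1·5^i = 6·(5^i - 2·6^(i - 1)) - 1·5^i = 5^(i + 1) - 2·6^i = 5^(i+1) - 2·6^((i+1) - 1),
which is the claimed formula at t = i+1.
By the principle of mathematical induction, the result holds for all t ≥ 1.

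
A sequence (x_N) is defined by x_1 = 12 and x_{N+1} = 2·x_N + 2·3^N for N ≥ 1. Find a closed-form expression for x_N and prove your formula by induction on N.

x_N = 3·2^N + 2·3^N

Computing the first terms: x_1 = 12, x_2 = 30, x_3 = 78. This suggests x_N = 3·2^N + 2·3^N.
For the base case N = 1: the formula gives 12 = 12 = x_1.
Inductive step: assume the claim holds for N = k, so x_k = 3·2^k + 2·3^k.
Then x_{k+1} = 2·x_k + 2·3^k = 2·(3·2^k + 2·3^k) + 2·3^k = 3·2^(k + 1) + 2·3^(k + 1),
which is the claimed formula at N = k+1.
Hence, by induction on N, the claim holds for every N ≥ 1.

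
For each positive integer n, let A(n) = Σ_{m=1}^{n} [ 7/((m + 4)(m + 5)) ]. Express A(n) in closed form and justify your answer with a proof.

We claim A(n) = 7n/(5(n + 5)) for all n ≥ 1.
Base case (n = 1): A(1) = 7/30, and the closed form gives 7/30. They agree.
Inductive step: suppose the statement holds for some m ≥ 1, so A(m) = 7m/(5(m + 5)).
Then A(m+1) = A(m) + (7/((m + 5)(m + 6))) = (7m/(5(m + 5))) + (7/((m + 5)(m + 6))).
Simplifying, A(m+1) = 7(m + 1)/(5(m + 6)) = 7(m+1)/(5((m+1) + 5)),
which is the closed form with n = m+1.
Hence, by induction on n, the claim holds for every n ≥ 1.

A(n) = 7n/(5(n + 5))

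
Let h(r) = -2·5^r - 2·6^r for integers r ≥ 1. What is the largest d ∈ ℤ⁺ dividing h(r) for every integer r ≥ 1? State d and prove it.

Computing the first values: h(1) = -22 and h(2) = -122; gcd(-22, -122) = 2, so d ≤ 2.
We prove 2 | -2·5^r - 2·6^r for all r ≥ 1 by induction on r.
For the base case r = 1: h(1) = -22 = 2·(-11), so 2 | h(1).
Inductive step: assume the claim holds for r = j, i.e. 2 | h(j). Then
h(j+1) − 6·h(j) = (-2·5^(j+1) - 2·6^(j+1)) − 6·(-2·5^j - 2·6^j) = (-2)·5^j·(5 − 6) = (2)·5^j. Since 2 | h(j) by the inductive hypothesis, 2 | 6·h(j); and 2 | 2 since 2 = 2·1. Therefore 2 | h(j+1).
By induction, the statement is established for all r ≥ 1.
Therefore the largest such d is 2.

d = 2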